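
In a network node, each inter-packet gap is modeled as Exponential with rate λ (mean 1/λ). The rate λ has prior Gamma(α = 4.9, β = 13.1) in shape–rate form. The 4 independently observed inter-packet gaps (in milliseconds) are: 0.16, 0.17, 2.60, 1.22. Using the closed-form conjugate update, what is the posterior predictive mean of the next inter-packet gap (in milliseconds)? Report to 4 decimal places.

With a Gamma(shape α, rate β) prior on the exponential rate λ, the posterior after n observations with total T = Σxᵢ is Gamma(α+n, β+T).
Sum of observations T = 4.15 milliseconds; n = 4.
Posterior: Gamma(4.9+4, 13.1+4.15) = Gamma(8.9, 17.25).
The predictive distribution for the next observation is Lomax; its mean is β/(α−1) = 17.25/7.9 = 2.1835.

2.1835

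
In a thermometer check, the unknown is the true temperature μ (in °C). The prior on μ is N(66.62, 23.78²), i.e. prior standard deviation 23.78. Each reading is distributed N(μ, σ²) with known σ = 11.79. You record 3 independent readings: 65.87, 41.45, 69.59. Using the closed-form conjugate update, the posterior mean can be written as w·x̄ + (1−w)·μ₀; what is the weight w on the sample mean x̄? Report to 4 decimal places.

0.9243

For Normal data with known variance σ², a Normal(μ₀, σ₀²) prior on μ is conjugate. Posterior precision = 1/σ₀² + n/σ²; posterior mean is the precision-weighted average of μ₀ and x̄.
σ₀² = 23.78² = 565.4884, σ² = 11.79² = 139.0041. Prior precision 1/σ₀² = 1/565.4884; data precision n/σ² = 3/139.0041.
w = (n/σ²)/(1/σ₀² + n/σ²) = n·σ₀²/(σ² + n·σ₀²) = 3·565.4884/(139.0041 + 3·565.4884) = 1696.4652/1835.4693 = 0.9243.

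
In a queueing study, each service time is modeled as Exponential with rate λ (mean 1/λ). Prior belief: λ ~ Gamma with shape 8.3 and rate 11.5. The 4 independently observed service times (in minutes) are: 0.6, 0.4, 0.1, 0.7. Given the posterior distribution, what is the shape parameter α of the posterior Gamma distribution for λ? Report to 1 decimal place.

12.3

With a Gamma(shape α, rate β) prior on the exponential rate λ, the posterior after n observations with total T = Σxᵢ is Gamma(α+n, β+T).
Sum of observations T = 1.8 minutes; n = 4.
Posterior: Gamma(8.3+4, 11.5+1.8) = Gamma(12.3, 13.3).
Posterior α = 12.3.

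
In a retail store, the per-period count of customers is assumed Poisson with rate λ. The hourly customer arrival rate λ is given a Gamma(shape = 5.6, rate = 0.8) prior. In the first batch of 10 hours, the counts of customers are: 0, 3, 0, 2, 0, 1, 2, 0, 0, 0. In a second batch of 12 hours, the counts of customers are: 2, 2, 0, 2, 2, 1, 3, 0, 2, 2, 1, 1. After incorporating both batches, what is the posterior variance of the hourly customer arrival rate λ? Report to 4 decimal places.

With a Gamma(shape α, rate β) prior, the Poisson likelihood is conjugate: the posterior is Gamma(α + ΣXᵢ, β + n).
Batch 1: sum of counts S = 8 over n = 10 hours.
After batch 1: Gamma(α+S, β+n) = Gamma(5.6+8, 0.8+10) = Gamma(13.6, 10.8).
Batch 2: sum of counts S = 18 over n = 12 hours.
After batch 2: Gamma(α+S, β+n) = Gamma(13.6+18, 10.8+12) = Gamma(31.6, 22.8).
Var = α/β² = 31.6/22.8² = 0.0608.

0.0608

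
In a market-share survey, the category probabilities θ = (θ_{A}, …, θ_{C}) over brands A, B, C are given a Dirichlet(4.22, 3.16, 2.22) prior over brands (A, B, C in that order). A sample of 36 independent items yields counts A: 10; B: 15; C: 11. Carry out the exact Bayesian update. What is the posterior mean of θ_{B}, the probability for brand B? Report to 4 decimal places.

The Dirichlet prior is conjugate to the Multinomial likelihood: each posterior αⱼ = prior αⱼ + observed count nⱼ.
Posterior concentration: (14.22, 18.16, 13.22), total = 45.60.
E[θ_{B}|data] = α_{B}/Σα = 18.16/45.60 = 0.3982.

0.3982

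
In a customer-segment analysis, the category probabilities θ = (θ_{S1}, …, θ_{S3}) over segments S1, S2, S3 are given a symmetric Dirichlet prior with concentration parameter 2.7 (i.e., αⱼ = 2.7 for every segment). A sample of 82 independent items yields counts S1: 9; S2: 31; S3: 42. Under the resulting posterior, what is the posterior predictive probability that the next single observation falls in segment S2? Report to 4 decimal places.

0.3740

The Dirichlet prior is conjugate to the Multinomial likelihood: each posterior αⱼ = prior αⱼ + observed count nⱼ.
Posterior concentration: (11.7, 33.7, 44.7), total = 90.1.
P(next = S2 | data) = α_{S2}/Σα = 0.3740.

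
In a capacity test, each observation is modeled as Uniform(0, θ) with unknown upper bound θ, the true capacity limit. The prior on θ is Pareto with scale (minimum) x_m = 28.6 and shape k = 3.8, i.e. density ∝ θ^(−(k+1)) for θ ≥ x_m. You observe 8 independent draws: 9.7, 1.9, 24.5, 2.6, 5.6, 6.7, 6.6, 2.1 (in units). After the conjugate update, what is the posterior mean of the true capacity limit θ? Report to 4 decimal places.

A Pareto(scale x_m, shape k) prior on the upper bound θ of Uniform(0, θ) is conjugate: posterior is Pareto(max(x_m, max xᵢ), k + n).
Sample maximum = 24.5; prior scale x_m = 28.6 → posterior scale = max = 28.6.
Posterior shape = 3.8 + 8 = 11.8.
E[θ|data] = k·x_m/(k−1) = 11.8·28.6/10.8 = 31.2481.

31.2481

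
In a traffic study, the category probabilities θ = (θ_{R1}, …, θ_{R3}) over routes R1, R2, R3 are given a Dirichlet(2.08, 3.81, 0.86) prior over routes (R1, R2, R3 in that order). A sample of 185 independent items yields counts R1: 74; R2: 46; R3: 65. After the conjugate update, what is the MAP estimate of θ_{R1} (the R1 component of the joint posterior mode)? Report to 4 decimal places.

The Dirichlet prior is conjugate to the Multinomial likelihood: each posterior αⱼ = prior αⱼ + observed count nⱼ.
Posterior concentration: (76.08, 49.81, 65.86), total = 191.75.
Joint mode component: (α_{R1}−1)/(Σα−K) = 75.08/188.75 = 0.3978.

0.3978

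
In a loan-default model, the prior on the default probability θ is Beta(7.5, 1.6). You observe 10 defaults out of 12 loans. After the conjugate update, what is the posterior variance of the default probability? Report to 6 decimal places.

0.006403

The Beta prior is conjugate to a Binomial/Bernoulli likelihood; the update adds successes to α and failures to β.
Posterior: Beta(α+k, β+n−k) = Beta(7.5+10, 1.6+2) = Beta(17.5, 3.6).
Var = αβ/((α+β)²(α+β+1)) = 17.5·3.6/(21.1²·22.1) = 0.006403.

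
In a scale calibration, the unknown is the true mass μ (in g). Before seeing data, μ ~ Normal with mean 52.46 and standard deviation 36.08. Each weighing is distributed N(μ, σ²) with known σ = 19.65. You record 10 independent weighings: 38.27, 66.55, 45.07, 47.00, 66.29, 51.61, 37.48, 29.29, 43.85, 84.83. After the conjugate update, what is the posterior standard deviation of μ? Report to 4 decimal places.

For Normal data with known variance σ², a Normal(μ₀, σ₀²) prior on μ is conjugate. Posterior precision = 1/σ₀² + n/σ²; posterior mean is the precision-weighted average of μ₀ and x̄.
σ₀² = 36.08² = 1301.7664, σ² = 19.65² = 386.1225; σ² + n·σ₀² = 386.1225 + 10·1301.7664 = 13403.7865.
Posterior precision = 1/σ₀² + n/σ² = 1/1301.7664 + 10/386.1225 = (σ² + n·σ₀²)/(σ₀²σ²) = 13403.7865/(1301.7664·386.1225); posterior variance σₙ² = σ₀²σ²/(σ² + n·σ₀²) = 1301.7664·386.1225/13403.7865 = 37.499948.
Posterior SD = √σₙ² = √(1301.7664·386.1225/13403.7865) = 6.1237.

6.1237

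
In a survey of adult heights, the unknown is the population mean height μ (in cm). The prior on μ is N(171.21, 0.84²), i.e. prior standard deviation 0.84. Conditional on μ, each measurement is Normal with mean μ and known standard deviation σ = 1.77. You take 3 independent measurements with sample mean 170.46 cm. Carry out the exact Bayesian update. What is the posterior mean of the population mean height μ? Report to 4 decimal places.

170.9076

For Normal data with known variance σ², a Normal(μ₀, σ₀²) prior on μ is conjugate. Posterior precision = 1/σ₀² + n/σ²; posterior mean is the precision-weighted average of μ₀ and x̄.
n·x̄ = 3·170.46 = 511.38.
σ₀² = 0.84² = 0.7056, σ² = 1.77² = 3.1329; σ² + n·σ₀² = 3.1329 + 3·0.7056 = 5.2497.
Posterior mean = (μ₀/σ₀² + n·x̄/σ²)/(1/σ₀² + n/σ²) = (σ²·μ₀ + σ₀²·n·x̄)/(σ² + n·σ₀²) = (3.1329·171.21 + 0.7056·511.38)/5.2497 = 897.213537/5.2497 = 170.9076.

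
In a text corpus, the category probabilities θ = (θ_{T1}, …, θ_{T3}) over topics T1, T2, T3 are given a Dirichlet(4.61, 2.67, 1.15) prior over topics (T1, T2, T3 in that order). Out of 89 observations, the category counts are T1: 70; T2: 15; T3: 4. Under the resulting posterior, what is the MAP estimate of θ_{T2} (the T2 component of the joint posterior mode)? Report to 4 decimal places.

0.1765

The Dirichlet prior is conjugate to the Multinomial likelihood: each posterior αⱼ = prior αⱼ + observed count nⱼ.
Posterior concentration: (74.61, 17.67, 5.15), total = 97.43.
Joint mode component: (α_{T2}−1)/(Σα−K) = 16.67/94.43 = 0.1765.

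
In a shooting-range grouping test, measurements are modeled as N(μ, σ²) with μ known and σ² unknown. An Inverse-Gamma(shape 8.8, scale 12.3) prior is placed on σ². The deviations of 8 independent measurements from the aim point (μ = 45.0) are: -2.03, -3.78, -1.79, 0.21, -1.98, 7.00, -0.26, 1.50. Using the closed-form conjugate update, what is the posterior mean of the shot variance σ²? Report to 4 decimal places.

With known mean μ and an Inverse-Gamma(α, β) prior on σ², the Normal likelihood is conjugate: posterior is Inv-Gamma(α + n/2, β + Σ(xᵢ−μ)²/2).
Σ(xᵢ−μ)² = (-2.03)² + (-3.78)² + (-1.79)² + (0.21)² + (-1.98)² + (7.00)² + (-0.26)² + (1.50)² = 76.8955.
Posterior: Inv-Gamma(8.8 + 8/2, 12.3 + 76.8955/2) = Inv-Gamma(12.80, 50.74775).
E[σ²|data] = β/(α−1) = 50.74775/11.80 = 4.3007.

4.3007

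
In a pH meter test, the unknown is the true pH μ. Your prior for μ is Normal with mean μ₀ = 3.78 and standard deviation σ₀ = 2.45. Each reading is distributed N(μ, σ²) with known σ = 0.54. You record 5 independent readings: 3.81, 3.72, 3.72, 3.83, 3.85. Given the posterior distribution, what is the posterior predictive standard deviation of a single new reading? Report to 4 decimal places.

For Normal data with known variance σ², a Normal(μ₀, σ₀²) prior on μ is conjugate. Posterior precision = 1/σ₀² + n/σ²; posterior mean is the precision-weighted average of μ₀ and x̄.
σ₀² = 2.45² = 6.0025, σ² = 0.54² = 0.2916; σ² + n·σ₀² = 0.2916 + 5·6.0025 = 30.3041.
Posterior precision = 1/σ₀² + n/σ² = 1/6.0025 + 5/0.2916 = (σ² + n·σ₀²)/(σ₀²σ²) = 30.3041/(6.0025·0.2916); posterior variance σₙ² = σ₀²σ²/(σ² + n·σ₀²) = 6.0025·0.2916/30.3041 = 0.057759.
Predictive variance for one new observation = σₙ² + σ² = 6.0025·0.2916/30.3041 + 0.2916 = σ²·(σ₀² + 30.3041)/30.3041 = 0.2916·36.3066/30.3041 = 0.349359; SD = √(0.2916·36.3066/30.3041) = 0.5911.

0.5911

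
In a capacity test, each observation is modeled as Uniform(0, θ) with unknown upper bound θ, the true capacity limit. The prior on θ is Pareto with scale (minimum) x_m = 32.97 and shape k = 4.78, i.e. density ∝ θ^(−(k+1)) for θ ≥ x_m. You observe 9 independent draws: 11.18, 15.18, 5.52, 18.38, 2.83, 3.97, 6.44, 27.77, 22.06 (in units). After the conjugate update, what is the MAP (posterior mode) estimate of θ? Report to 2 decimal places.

A Pareto(scale x_m, shape k) prior on the upper bound θ of Uniform(0, θ) is conjugate: posterior is Pareto(max(x_m, max xᵢ), k + n).
Sample maximum = 27.77; prior scale x_m = 32.97 → posterior scale = max = 32.97.
Posterior shape = 4.78 + 9 = 13.78.
The Pareto density is decreasing on [x_m, ∞), so the mode is x_m = 32.97.

32.97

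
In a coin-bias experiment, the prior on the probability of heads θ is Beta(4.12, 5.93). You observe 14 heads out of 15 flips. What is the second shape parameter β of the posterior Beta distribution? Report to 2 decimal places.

6.93

The Beta prior is conjugate to a Binomial/Bernoulli likelihood; the update adds successes to α and failures to β.
Posterior: Beta(α+k, β+n−k) = Beta(4.12+14, 5.93+1) = Beta(18.12, 6.93).
Posterior β = 6.93.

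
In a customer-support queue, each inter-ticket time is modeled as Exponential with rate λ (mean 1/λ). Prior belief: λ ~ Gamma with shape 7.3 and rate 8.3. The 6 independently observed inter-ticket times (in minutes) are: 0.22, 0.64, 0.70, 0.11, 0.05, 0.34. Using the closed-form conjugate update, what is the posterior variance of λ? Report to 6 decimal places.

0.123917

With a Gamma(shape α, rate β) prior on the exponential rate λ, the posterior after n observations with total T = Σxᵢ is Gamma(α+n, β+T).
Sum of observations T = 2.06 minutes; n = 6.
Posterior: Gamma(7.3+6, 8.3+2.06) = Gamma(13.3, 10.36).
Var = α/β² = 0.123917.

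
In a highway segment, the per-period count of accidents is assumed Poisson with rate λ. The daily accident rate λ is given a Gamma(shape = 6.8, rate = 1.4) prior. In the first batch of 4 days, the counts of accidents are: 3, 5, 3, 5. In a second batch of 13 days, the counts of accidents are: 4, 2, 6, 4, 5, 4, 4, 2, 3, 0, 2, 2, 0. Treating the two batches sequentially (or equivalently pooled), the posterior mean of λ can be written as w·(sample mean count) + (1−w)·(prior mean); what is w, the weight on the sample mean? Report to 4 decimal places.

With a Gamma(shape α, rate β) prior, the Poisson likelihood is conjugate: the posterior is Gamma(α + ΣXᵢ, β + n).
Total number of days: n = 4 + 13 = 17.
Posterior mean = (α₀+S)/(β₀+n) = [n/(β₀+n)]·(S/n) + [β₀/(β₀+n)]·(α₀/β₀), so only n and β₀ enter the weight.
Weight on data w = n/(β₀+n) = 17/(1.4+17) = 17/18.4 = 0.9239.

0.9239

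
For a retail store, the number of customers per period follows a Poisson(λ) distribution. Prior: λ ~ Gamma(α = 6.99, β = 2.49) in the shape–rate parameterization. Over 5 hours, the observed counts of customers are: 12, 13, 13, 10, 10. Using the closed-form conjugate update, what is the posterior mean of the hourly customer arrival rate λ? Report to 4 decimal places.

With a Gamma(shape α, rate β) prior, the Poisson likelihood is conjugate: the posterior is Gamma(α + ΣXᵢ, β + n).
Sum of counts S = 58 over n = 5 hours.
Posterior: Gamma(α+S, β+n) = Gamma(6.99+58, 2.49+5) = Gamma(64.99, 7.49).
Posterior mean = α/β = 64.99/7.49 = 8.6769.

8.6769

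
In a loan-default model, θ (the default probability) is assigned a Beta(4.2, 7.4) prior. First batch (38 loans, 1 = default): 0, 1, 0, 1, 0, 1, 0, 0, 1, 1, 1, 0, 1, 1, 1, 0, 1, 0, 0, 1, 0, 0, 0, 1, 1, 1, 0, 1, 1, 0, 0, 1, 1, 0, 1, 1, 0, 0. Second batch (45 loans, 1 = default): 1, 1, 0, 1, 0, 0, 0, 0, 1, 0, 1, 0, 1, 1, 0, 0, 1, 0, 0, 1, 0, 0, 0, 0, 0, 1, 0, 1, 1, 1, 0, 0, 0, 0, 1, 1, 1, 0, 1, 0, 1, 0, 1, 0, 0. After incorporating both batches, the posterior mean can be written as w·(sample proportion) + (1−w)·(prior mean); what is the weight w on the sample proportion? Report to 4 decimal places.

The Beta prior is conjugate to a Binomial/Bernoulli likelihood; the update adds successes to α and failures to β.
Total number of loans: n = 38 + 45 = 83.
Posterior mean = (α₀+k)/(α₀+β₀+n) = [n/(α₀+β₀+n)]·(k/n) + [(α₀+β₀)/(α₀+β₀+n)]·α₀/(α₀+β₀), so only n and the prior enter the weight.
The weight on the data is w = n/(α₀+β₀+n) = 83/(4.2+7.4+83) = 83/94.6 = 0.8774.

0.8774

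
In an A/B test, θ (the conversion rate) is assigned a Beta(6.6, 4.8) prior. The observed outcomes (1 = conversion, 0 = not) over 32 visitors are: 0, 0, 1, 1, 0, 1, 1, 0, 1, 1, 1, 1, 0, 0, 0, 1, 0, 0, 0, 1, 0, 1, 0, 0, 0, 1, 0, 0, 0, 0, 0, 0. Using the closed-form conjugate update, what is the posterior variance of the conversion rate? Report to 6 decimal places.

0.005516

The Beta prior is conjugate to a Binomial/Bernoulli likelihood; the update adds successes to α and failures to β.
Posterior: Beta(α+k, β+n−k) = Beta(6.6+12, 4.8+20) = Beta(18.6, 24.8).
Var = αβ/((α+β)²(α+β+1)) = 18.6·24.8/(43.4²·44.4) = 0.005516.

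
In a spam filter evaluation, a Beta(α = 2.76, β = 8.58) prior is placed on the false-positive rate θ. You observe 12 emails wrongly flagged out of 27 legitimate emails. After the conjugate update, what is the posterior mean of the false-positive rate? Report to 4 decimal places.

The Beta prior is conjugate to a Binomial/Bernoulli likelihood; the update adds successes to α and failures to β.
Posterior: Beta(α+k, β+n−k) = Beta(2.76+12, 8.58+15) = Beta(14.76, 23.58).
Posterior mean = α/(α+β) = 14.76/38.34 = 0.3850.

0.3850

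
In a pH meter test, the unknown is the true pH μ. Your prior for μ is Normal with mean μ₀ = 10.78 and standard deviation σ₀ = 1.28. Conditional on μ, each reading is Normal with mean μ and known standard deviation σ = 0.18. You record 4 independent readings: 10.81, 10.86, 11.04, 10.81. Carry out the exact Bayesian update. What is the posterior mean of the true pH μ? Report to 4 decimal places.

For Normal data with known variance σ², a Normal(μ₀, σ₀²) prior on μ is conjugate. Posterior precision = 1/σ₀² + n/σ²; posterior mean is the precision-weighted average of μ₀ and x̄.
Σxᵢ = 10.81 + 10.86 + 11.04 + 10.81 = 43.52, so n·x̄ = 43.52.
σ₀² = 1.28² = 1.6384, σ² = 0.18² = 0.0324; σ² + n·σ₀² = 0.0324 + 4·1.6384 = 6.586.
Posterior mean = (μ₀/σ₀² + n·x̄/σ²)/(1/σ₀² + n/σ²) = (σ²·μ₀ + σ₀²·n·x̄)/(σ² + n·σ₀²) = (0.0324·10.78 + 1.6384·43.52)/6.586 = 71.65244/6.586 = 10.8795.

10.8795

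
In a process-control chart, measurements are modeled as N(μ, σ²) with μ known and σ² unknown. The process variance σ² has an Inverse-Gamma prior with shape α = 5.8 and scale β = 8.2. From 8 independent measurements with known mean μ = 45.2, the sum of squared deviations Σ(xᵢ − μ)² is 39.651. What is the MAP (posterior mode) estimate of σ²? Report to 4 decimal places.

With known mean μ and an Inverse-Gamma(α, β) prior on σ², the Normal likelihood is conjugate: posterior is Inv-Gamma(α + n/2, β + Σ(xᵢ−μ)²/2).
Posterior: Inv-Gamma(5.8 + 8/2, 8.2 + 39.651/2) = Inv-Gamma(9.80, 28.0255).
Mode = β/(α+1) = 28.0255/10.80 = 2.5950.

2.5950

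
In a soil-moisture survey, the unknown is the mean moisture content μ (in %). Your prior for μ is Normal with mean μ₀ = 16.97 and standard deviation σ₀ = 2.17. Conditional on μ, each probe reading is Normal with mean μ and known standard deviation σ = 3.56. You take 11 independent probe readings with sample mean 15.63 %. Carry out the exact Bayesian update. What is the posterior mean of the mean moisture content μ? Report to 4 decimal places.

15.8934

For Normal data with known variance σ², a Normal(μ₀, σ₀²) prior on μ is conjugate. Posterior precision = 1/σ₀² + n/σ²; posterior mean is the precision-weighted average of μ₀ and x̄.
n·x̄ = 11·15.63 = 171.93.
σ₀² = 2.17² = 4.7089, σ² = 3.56² = 12.6736; σ² + n·σ₀² = 12.6736 + 11·4.7089 = 64.4715.
Posterior mean = (μ₀/σ₀² + n·x̄/σ²)/(1/σ₀² + n/σ²) = (σ²·μ₀ + σ₀²·n·x̄)/(σ² + n·σ₀²) = (12.6736·16.97 + 4.7089·171.93)/64.4715 = 1024.672169/64.4715 = 15.8934.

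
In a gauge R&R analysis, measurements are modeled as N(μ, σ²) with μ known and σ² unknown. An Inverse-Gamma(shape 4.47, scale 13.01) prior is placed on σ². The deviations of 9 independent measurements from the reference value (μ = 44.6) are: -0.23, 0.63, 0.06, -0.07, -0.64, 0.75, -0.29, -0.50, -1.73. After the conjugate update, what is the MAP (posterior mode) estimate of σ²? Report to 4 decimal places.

1.5435

With known mean μ and an Inverse-Gamma(α, β) prior on σ², the Normal likelihood is conjugate: posterior is Inv-Gamma(α + n/2, β + Σ(xᵢ−μ)²/2).
Σ(xᵢ−μ)² = (-0.23)² + (0.63)² + (0.06)² + (-0.07)² + (-0.64)² + (0.75)² + (-0.29)² + (-0.50)² + (-1.73)² = 4.7574.
Posterior: Inv-Gamma(4.47 + 9/2, 13.01 + 4.7574/2) = Inv-Gamma(8.97, 15.38870).
Mode = β/(α+1) = 15.38870/9.97 = 1.5435.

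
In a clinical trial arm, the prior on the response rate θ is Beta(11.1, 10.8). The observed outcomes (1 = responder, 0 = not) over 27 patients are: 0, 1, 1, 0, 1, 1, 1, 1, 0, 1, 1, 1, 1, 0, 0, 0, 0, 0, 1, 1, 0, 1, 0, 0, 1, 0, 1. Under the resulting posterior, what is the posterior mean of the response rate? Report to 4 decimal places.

0.5337

The Beta prior is conjugate to a Binomial/Bernoulli likelihood; the update adds successes to α and failures to β.
Posterior: Beta(α+k, β+n−k) = Beta(11.1+15, 10.8+12) = Beta(26.1, 22.8).
Posterior mean = α/(α+β) = 26.1/48.9 = 0.5337.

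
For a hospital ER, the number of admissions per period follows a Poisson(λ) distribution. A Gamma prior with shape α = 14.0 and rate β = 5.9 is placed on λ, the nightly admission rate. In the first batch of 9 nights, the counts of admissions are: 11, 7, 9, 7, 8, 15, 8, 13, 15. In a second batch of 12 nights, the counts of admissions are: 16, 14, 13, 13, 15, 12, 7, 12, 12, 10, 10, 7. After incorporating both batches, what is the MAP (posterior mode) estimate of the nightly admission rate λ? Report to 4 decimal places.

With a Gamma(shape α, rate β) prior, the Poisson likelihood is conjugate: the posterior is Gamma(α + ΣXᵢ, β + n).
Batch 1: sum of counts S = 93 over n = 9 nights.
After batch 1: Gamma(α+S, β+n) = Gamma(14.0+93, 5.9+9) = Gamma(107.0, 14.9).
Batch 2: sum of counts S = 141 over n = 12 nights.
After batch 2: Gamma(α+S, β+n) = Gamma(107.0+141, 14.9+12) = Gamma(248.0, 26.9).
Mode of Gamma(α,β) for α≥1 is (α−1)/β = 247.0/26.9 = 9.1822.

9.1822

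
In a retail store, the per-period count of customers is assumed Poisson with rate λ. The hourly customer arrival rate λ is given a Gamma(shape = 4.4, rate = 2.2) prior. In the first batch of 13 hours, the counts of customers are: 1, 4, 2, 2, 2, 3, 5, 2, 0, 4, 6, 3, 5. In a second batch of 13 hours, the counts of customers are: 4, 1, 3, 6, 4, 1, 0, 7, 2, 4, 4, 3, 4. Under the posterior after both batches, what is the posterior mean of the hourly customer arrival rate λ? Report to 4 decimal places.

3.0638

With a Gamma(shape α, rate β) prior, the Poisson likelihood is conjugate: the posterior is Gamma(α + ΣXᵢ, β + n).
Batch 1: sum of counts S = 39 over n = 13 hours.
After batch 1: Gamma(α+S, β+n) = Gamma(4.4+39, 2.2+13) = Gamma(43.4, 15.2).
Batch 2: sum of counts S = 43 over n = 13 hours.
After batch 2: Gamma(α+S, β+n) = Gamma(43.4+43, 15.2+13) = Gamma(86.4, 28.2).
Posterior mean = α/β = 86.4/28.2 = 3.0638.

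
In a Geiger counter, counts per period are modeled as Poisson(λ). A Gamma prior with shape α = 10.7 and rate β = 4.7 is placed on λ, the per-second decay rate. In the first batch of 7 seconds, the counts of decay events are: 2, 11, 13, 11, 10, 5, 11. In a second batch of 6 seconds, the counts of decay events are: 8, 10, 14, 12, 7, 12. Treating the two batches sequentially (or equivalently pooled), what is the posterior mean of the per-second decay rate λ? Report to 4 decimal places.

7.7232

With a Gamma(shape α, rate β) prior, the Poisson likelihood is conjugate: the posterior is Gamma(α + ΣXᵢ, β + n).
Batch 1: sum of counts S = 63 over n = 7 seconds.
After batch 1: Gamma(α+S, β+n) = Gamma(10.7+63, 4.7+7) = Gamma(73.7, 11.7).
Batch 2: sum of counts S = 63 over n = 6 seconds.
After batch 2: Gamma(α+S, β+n) = Gamma(73.7+63, 11.7+6) = Gamma(136.7, 17.7).
Posterior mean = α/β = 136.7/17.7 = 7.7232.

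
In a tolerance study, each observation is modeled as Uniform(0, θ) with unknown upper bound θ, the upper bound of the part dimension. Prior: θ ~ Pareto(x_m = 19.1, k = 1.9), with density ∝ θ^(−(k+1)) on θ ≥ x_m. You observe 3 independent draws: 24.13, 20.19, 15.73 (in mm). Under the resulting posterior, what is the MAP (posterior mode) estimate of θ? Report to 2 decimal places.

A Pareto(scale x_m, shape k) prior on the upper bound θ of Uniform(0, θ) is conjugate: posterior is Pareto(max(x_m, max xᵢ), k + n).
Sample maximum = 24.13; prior scale x_m = 19.1 → posterior scale = max = 24.13.
Posterior shape = 1.9 + 3 = 4.9.
The Pareto density is decreasing on [x_m, ∞), so the mode is x_m = 24.13.

24.13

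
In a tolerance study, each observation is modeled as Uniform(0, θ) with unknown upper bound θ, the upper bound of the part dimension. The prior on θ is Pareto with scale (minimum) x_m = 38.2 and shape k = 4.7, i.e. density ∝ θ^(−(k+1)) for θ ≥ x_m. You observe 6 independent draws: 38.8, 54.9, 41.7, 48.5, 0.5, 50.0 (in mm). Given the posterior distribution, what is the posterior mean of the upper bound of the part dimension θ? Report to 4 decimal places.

A Pareto(scale x_m, shape k) prior on the upper bound θ of Uniform(0, θ) is conjugate: posterior is Pareto(max(x_m, max xᵢ), k + n).
Sample maximum = 54.9; prior scale x_m = 38.2 → posterior scale = max = 54.9.
Posterior shape = 4.7 + 6 = 10.7.
E[θ|data] = k·x_m/(k−1) = 10.7·54.9/9.7 = 60.5598.

60.5598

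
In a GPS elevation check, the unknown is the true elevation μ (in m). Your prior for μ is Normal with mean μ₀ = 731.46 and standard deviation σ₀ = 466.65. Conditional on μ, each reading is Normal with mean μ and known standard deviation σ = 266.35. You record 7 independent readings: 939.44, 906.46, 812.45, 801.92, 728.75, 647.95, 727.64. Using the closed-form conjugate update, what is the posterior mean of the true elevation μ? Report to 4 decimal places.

792.1211

For Normal data with known variance σ², a Normal(μ₀, σ₀²) prior on μ is conjugate. Posterior precision = 1/σ₀² + n/σ²; posterior mean is the precision-weighted average of μ₀ and x̄.
Σxᵢ = 939.44 + 906.46 + 812.45 + 801.92 + 728.75 + 647.95 + 727.64 = 5564.61, so n·x̄ = 5564.61.
σ₀² = 466.65² = 217762.2225, σ² = 266.35² = 70942.3225; σ² + n·σ₀² = 70942.3225 + 7·217762.2225 = 1595277.88.
Posterior mean = (μ₀/σ₀² + n·x̄/σ²)/(1/σ₀² + n/σ²) = (σ²·μ₀ + σ₀²·n·x̄)/(σ² + n·σ₀²) = (70942.3225·731.46 + 217762.2225·5564.61)/1595277.88 = 1263653312.161575/1595277.88 = 792.1211.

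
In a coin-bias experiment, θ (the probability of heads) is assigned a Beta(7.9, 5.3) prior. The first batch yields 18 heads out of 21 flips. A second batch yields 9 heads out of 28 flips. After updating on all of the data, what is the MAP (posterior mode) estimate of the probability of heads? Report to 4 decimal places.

0.5631

The Beta prior is conjugate to a Binomial/Bernoulli likelihood; the update adds successes to α and failures to β.
After batch 1: Beta(7.9+18, 5.3+3) = Beta(25.9, 8.3).
After batch 2: Beta(25.9+9, 8.3+19) = Beta(34.9, 27.3).
Mode of Beta(a,b) for a,b>1 is (a−1)/(a+b−2) = 33.9/60.2 = 0.5631.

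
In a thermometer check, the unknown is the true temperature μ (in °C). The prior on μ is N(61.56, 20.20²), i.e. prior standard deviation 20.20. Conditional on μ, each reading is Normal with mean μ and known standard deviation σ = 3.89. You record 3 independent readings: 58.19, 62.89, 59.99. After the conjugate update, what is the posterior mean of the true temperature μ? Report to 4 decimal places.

60.3714

For Normal data with known variance σ², a Normal(μ₀, σ₀²) prior on μ is conjugate. Posterior precision = 1/σ₀² + n/σ²; posterior mean is the precision-weighted average of μ₀ and x̄.
Σxᵢ = 58.19 + 62.89 + 59.99 = 181.07, so n·x̄ = 181.07.
σ₀² = 20.20² = 408.04, σ² = 3.89² = 15.1321; σ² + n·σ₀² = 15.1321 + 3·408.04 = 1239.2521.
Posterior mean = (μ₀/σ₀² + n·x̄/σ²)/(1/σ₀² + n/σ²) = (σ²·μ₀ + σ₀²·n·x̄)/(σ² + n·σ₀²) = (15.1321·61.56 + 408.04·181.07)/1239.2521 = 74815.334876/1239.2521 = 60.3714.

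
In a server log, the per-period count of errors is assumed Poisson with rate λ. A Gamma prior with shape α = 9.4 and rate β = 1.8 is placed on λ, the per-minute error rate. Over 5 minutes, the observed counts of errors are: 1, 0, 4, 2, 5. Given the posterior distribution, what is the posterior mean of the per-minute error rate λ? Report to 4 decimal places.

With a Gamma(shape α, rate β) prior, the Poisson likelihood is conjugate: the posterior is Gamma(α + ΣXᵢ, β + n).
Sum of counts S = 12 over n = 5 minutes.
Posterior: Gamma(α+S, β+n) = Gamma(9.4+12, 1.8+5) = Gamma(21.4, 6.8).
Posterior mean = α/β = 21.4/6.8 = 3.1471.

3.1471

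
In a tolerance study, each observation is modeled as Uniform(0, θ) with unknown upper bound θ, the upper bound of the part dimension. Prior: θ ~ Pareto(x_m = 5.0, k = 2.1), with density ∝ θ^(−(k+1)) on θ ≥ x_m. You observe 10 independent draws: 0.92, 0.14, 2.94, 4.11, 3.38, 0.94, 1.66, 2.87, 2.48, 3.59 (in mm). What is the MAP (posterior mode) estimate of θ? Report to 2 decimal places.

A Pareto(scale x_m, shape k) prior on the upper bound θ of Uniform(0, θ) is conjugate: posterior is Pareto(max(x_m, max xᵢ), k + n).
Sample maximum = 4.11; prior scale x_m = 5.0 → posterior scale = max = 5.00.
Posterior shape = 2.1 + 10 = 12.1.
The Pareto density is decreasing on [x_m, ∞), so the mode is x_m = 5.00.

5.00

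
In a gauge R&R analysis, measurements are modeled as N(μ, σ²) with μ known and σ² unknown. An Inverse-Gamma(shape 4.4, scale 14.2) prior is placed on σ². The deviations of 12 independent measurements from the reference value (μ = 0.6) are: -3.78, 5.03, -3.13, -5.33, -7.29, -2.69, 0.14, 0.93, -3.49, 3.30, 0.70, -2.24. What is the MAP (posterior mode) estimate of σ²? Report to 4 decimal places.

8.5981

With known mean μ and an Inverse-Gamma(α, β) prior on σ², the Normal likelihood is conjugate: posterior is Inv-Gamma(α + n/2, β + Σ(xᵢ−μ)²/2).
Σ(xᵢ−μ)² = (-3.78)² + (5.03)² + (-3.13)² + (-5.33)² + (-7.29)² + (-2.69)² + (0.14)² + (0.93)² + (-3.49)² + (3.30)² + (0.70)² + (-2.24)² = 167.6375.
Posterior: Inv-Gamma(4.4 + 12/2, 14.2 + 167.6375/2) = Inv-Gamma(10.40, 98.01875).
Mode = β/(α+1) = 98.01875/11.40 = 8.5981.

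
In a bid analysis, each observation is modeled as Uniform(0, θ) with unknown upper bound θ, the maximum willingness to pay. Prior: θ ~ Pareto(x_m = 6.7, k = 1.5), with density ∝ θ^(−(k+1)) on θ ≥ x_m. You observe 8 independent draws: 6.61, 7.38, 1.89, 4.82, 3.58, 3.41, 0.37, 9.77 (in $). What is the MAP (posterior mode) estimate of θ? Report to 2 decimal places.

9.77

A Pareto(scale x_m, shape k) prior on the upper bound θ of Uniform(0, θ) is conjugate: posterior is Pareto(max(x_m, max xᵢ), k + n).
Sample maximum = 9.77; prior scale x_m = 6.7 → posterior scale = max = 9.77.
Posterior shape = 1.5 + 8 = 9.5.
The Pareto density is decreasing on [x_m, ∞), so the mode is x_m = 9.77.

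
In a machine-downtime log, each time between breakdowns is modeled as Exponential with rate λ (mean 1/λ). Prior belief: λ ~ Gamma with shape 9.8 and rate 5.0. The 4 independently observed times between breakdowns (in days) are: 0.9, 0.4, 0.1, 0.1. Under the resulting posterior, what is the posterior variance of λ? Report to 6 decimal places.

0.326627

With a Gamma(shape α, rate β) prior on the exponential rate λ, the posterior after n observations with total T = Σxᵢ is Gamma(α+n, β+T).
Sum of observations T = 1.5 days; n = 4.
Posterior: Gamma(9.8+4, 5.0+1.5) = Gamma(13.8, 6.5).
Var = α/β² = 0.326627.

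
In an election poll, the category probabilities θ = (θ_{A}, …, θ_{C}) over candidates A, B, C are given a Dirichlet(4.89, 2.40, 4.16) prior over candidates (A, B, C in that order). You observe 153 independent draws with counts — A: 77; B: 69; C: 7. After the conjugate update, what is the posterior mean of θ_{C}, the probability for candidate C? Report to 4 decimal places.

The Dirichlet prior is conjugate to the Multinomial likelihood: each posterior αⱼ = prior αⱼ + observed count nⱼ.
Posterior concentration: (81.89, 71.40, 11.16), total = 164.45.
E[θ_{C}|data] = α_{C}/Σα = 11.16/164.45 = 0.0679.

0.0679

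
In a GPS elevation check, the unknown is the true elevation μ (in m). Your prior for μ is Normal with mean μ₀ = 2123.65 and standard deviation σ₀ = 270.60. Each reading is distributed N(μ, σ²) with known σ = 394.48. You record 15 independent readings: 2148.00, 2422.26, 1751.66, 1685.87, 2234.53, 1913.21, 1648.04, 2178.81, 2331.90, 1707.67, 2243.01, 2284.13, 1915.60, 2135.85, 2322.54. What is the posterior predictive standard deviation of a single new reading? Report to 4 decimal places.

405.8341

For Normal data with known variance σ², a Normal(μ₀, σ₀²) prior on μ is conjugate. Posterior precision = 1/σ₀² + n/σ²; posterior mean is the precision-weighted average of μ₀ and x̄.
σ₀² = 270.60² = 73224.36, σ² = 394.48² = 155614.4704; σ² + n·σ₀² = 155614.4704 + 15·73224.36 = 1253979.8704.
Posterior precision = 1/σ₀² + n/σ² = 1/73224.36 + 15/155614.4704 = (σ² + n·σ₀²)/(σ₀²σ²) = 1253979.8704/(73224.36·155614.4704); posterior variance σₙ² = σ₀²σ²/(σ² + n·σ₀²) = 73224.36·155614.4704/1253979.8704 = 9086.884304.
Predictive variance for one new observation = σₙ² + σ² = 73224.36·155614.4704/1253979.8704 + 155614.4704 = σ²·(σ₀² + 1253979.8704)/1253979.8704 = 155614.4704·1327204.2304/1253979.8704 = 164701.354704; SD = √(155614.4704·1327204.2304/1253979.8704) = 405.8341.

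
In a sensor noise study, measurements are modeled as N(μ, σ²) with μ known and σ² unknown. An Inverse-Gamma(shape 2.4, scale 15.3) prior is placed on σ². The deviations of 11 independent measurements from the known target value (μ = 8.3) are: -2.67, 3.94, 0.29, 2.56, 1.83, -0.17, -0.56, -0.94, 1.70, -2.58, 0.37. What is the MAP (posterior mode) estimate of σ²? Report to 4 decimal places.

With known mean μ and an Inverse-Gamma(α, β) prior on σ², the Normal likelihood is conjugate: posterior is Inv-Gamma(α + n/2, β + Σ(xᵢ−μ)²/2).
Σ(xᵢ−μ)² = (-2.67)² + (3.94)² + (0.29)² + (2.56)² + (1.83)² + (-0.17)² + (-0.56)² + (-0.94)² + (1.70)² + (-2.58)² + (0.37)² = 43.5485.
Posterior: Inv-Gamma(2.4 + 11/2, 15.3 + 43.5485/2) = Inv-Gamma(7.90, 37.07425).
Mode = β/(α+1) = 37.07425/8.90 = 4.1656.

4.1656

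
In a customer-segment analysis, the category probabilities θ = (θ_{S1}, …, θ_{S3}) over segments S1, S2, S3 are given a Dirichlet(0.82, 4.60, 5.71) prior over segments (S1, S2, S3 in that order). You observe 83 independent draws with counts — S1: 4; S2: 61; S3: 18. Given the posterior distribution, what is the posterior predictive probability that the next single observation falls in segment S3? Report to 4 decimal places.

0.2519

The Dirichlet prior is conjugate to the Multinomial likelihood: each posterior αⱼ = prior αⱼ + observed count nⱼ.
Posterior concentration: (4.82, 65.60, 23.71), total = 94.13.
P(next = S3 | data) = α_{S3}/Σα = 0.2519.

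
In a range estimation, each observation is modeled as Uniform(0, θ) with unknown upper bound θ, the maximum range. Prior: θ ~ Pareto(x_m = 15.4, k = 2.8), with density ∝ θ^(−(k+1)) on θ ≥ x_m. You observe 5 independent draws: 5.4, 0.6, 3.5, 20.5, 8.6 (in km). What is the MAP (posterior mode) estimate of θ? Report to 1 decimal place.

20.5

A Pareto(scale x_m, shape k) prior on the upper bound θ of Uniform(0, θ) is conjugate: posterior is Pareto(max(x_m, max xᵢ), k + n).
Sample maximum = 20.5; prior scale x_m = 15.4 → posterior scale = max = 20.5.
Posterior shape = 2.8 + 5 = 7.8.
The Pareto density is decreasing on [x_m, ∞), so the mode is x_m = 20.5.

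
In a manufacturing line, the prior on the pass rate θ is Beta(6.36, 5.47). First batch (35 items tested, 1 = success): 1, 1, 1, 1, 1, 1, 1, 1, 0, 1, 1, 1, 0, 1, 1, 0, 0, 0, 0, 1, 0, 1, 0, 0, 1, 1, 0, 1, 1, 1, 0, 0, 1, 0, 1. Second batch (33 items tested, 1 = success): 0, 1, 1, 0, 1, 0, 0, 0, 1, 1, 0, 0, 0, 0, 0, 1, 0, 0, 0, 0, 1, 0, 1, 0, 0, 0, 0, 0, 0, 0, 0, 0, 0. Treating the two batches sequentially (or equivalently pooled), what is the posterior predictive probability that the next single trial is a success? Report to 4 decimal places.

The Beta prior is conjugate to a Binomial/Bernoulli likelihood; the update adds successes to α and failures to β.
After batch 1: Beta(6.36+22, 5.47+13) = Beta(28.36, 18.47).
After batch 2: Beta(28.36+8, 18.47+25) = Beta(36.36, 43.47).
For a single future Bernoulli trial, P(success | data) = α/(α+β) = 0.4555.

0.4555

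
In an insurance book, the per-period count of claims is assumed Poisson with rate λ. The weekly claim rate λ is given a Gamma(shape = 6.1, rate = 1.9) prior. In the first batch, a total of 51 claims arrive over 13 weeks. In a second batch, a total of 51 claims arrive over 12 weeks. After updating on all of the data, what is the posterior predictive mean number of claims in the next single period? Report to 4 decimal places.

With a Gamma(shape α, rate β) prior, the Poisson likelihood is conjugate: the posterior is Gamma(α + ΣXᵢ, β + n).
After batch 1: Gamma(α+S, β+n) = Gamma(6.1+51, 1.9+13) = Gamma(57.1, 14.9).
After batch 2: Gamma(α+S, β+n) = Gamma(57.1+51, 14.9+12) = Gamma(108.1, 26.9).
The predictive distribution for one future period is NegBinom with mean α/β = 4.0186.

4.0186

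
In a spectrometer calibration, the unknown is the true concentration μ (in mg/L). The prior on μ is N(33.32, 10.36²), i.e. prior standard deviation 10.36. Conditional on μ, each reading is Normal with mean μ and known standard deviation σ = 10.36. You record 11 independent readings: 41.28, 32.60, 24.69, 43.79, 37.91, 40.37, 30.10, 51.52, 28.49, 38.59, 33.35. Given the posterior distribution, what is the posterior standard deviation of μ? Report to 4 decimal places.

For Normal data with known variance σ², a Normal(μ₀, σ₀²) prior on μ is conjugate. Posterior precision = 1/σ₀² + n/σ²; posterior mean is the precision-weighted average of μ₀ and x̄.
σ₀² = 10.36² = 107.3296, σ² = 10.36² = 107.3296; σ² + n·σ₀² = 107.3296 + 11·107.3296 = 1287.9552.
Posterior precision = 1/σ₀² + n/σ² = 1/107.3296 + 11/107.3296 = (σ² + n·σ₀²)/(σ₀²σ²) = 1287.9552/(107.3296·107.3296); posterior variance σₙ² = σ₀²σ²/(σ² + n·σ₀²) = 107.3296·107.3296/1287.9552 = 8.944133.
Posterior SD = √σₙ² = √(107.3296·107.3296/1287.9552) = 2.9907.

2.9907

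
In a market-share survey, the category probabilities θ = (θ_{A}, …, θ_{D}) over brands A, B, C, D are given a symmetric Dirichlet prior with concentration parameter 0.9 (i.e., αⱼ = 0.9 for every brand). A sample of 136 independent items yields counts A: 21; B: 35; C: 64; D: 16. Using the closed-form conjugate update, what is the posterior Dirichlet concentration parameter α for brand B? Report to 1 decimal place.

35.9

The Dirichlet prior is conjugate to the Multinomial likelihood: each posterior αⱼ = prior αⱼ + observed count nⱼ.
Posterior concentration: (21.9, 35.9, 64.9, 16.9), total = 139.6.
α_{B} = 0.9 + 35 = 35.9.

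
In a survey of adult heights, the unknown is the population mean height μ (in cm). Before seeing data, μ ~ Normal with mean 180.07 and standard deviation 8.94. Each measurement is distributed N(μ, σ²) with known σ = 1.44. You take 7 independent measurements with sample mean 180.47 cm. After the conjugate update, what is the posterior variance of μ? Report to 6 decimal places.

For Normal data with known variance σ², a Normal(μ₀, σ₀²) prior on μ is conjugate. Posterior precision = 1/σ₀² + n/σ²; posterior mean is the precision-weighted average of μ₀ and x̄.
σ₀² = 8.94² = 79.9236, σ² = 1.44² = 2.0736; σ² + n·σ₀² = 2.0736 + 7·79.9236 = 561.5388.
Posterior precision = 1/σ₀² + n/σ² = 1/79.9236 + 7/2.0736 = (σ² + n·σ₀²)/(σ₀²σ²) = 561.5388/(79.9236·2.0736); posterior variance σₙ² = σ₀²σ²/(σ² + n·σ₀²) = 79.9236·2.0736/561.5388 = 0.295135.

0.295135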